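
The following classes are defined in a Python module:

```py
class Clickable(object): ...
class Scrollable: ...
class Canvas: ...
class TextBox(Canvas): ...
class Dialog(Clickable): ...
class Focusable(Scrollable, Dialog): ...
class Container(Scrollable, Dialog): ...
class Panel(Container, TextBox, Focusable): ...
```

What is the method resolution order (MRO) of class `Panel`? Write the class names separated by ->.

L[Panel] = Panel + merge(L[Container], L[TextBox], L[Focusable], [Container TextBox Focusable])
  take Container:  [Container Scrollable Dialog Clickable object] + [TextBox Canvas object] + [Focusable Scrollable Dialog Clickable object] + [Container TextBox Focusable]
  take TextBox:  [Scrollable Dialog Clickable object] + [TextBox Canvas object] + [Focusable Scrollable Dialog Clickable object] + [TextBox Focusable]
  take Canvas:  [Scrollable Dialog Clickable object] + [Canvas object] + [Focusable Scrollable Dialog Clickable object] + [Focusable]
  take Focusable:  [Scrollable Dialog Clickable object] + [object] + [Focusable Scrollable Dialog Clickable object] + [Focusable]
  take Scrollable:  [Scrollable Dialog Clickable object] + [object] + [Scrollable Dialog Clickable object]
  take Dialog:  [Dialog Clickable object] + [object] + [Dialog Clickable object]
  take Clickable:  [Clickable object] + [object] + [Clickable object]
  take object:  [object] + [object] + [object]

Panel -> Container -> TextBox -> Canvas -> Focusable -> Scrollable -> Dialog -> Clickable -> object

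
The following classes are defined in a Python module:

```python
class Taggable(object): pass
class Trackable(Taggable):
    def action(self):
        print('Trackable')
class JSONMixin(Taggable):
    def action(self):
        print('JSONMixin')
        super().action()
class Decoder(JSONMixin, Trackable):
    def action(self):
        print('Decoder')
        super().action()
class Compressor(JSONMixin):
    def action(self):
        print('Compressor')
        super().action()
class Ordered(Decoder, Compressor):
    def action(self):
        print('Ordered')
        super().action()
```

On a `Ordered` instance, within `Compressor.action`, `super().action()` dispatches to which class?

L[Ordered] = Ordered + merge(L[Decoder], L[Compressor], [Decoder Compressor])
  take Decoder:  [Decoder JSONMixin Trackable Taggable object] + [Compressor JSONMixin Taggable object] + [Decoder Compressor]
  take Compressor:  [JSONMixin Trackable Taggable object] + [Compressor JSONMixin Taggable object] + [Compressor]
  take JSONMixin:  [JSONMixin Trackable Taggable object] + [JSONMixin Taggable object]
  take Trackable:  [Trackable Taggable object] + [Taggable object]
  take Taggable:  [Taggable object] + [Taggable object]
  take object:  [object] + [object]
MRO: Ordered Decoder Compressor JSONMixin Trackable Taggable object
super() in Compressor.action on a Ordered instance goes to the class after Compressor in Ordered's MRO: JSONMixin.

JSONMixin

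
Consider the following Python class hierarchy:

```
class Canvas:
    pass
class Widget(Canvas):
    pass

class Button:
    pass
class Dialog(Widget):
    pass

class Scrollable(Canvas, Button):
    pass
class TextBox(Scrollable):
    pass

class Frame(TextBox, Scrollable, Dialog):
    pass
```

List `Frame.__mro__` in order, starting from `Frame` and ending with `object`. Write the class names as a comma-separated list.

Frame, TextBox, Scrollable, Dialog, Widget, Canvas, Button, object

L[Frame] = Frame + merge(L[TextBox], L[Scrollable], L[Dialog], [TextBox Scrollable Dialog])
  take TextBox:  [TextBox Scrollable Canvas Button object] + [Scrollable Canvas Button object] + [Dialog Widget Canvas object] + [TextBox Scrollable Dialog]
  take Scrollable:  [Scrollable Canvas Button object] + [Scrollable Canvas Button object] + [Dialog Widget Canvas object] + [Scrollable Dialog]
  take Dialog:  [Canvas Button object] + [Canvas Button object] + [Dialog Widget Canvas object] + [Dialog]
  take Widget:  [Canvas Button object] + [Canvas Button object] + [Widget Canvas object]
  take Canvas:  [Canvas Button object] + [Canvas Button object] + [Canvas object]
  take Button:  [Button object] + [Button object] + [object]
  take object:  [object] + [object] + [object]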